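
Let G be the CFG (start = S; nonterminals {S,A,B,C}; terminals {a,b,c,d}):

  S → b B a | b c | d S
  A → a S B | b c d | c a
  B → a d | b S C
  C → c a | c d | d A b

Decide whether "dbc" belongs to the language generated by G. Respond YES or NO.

Convert to CNF:
  S -> T1 T2 | T1 X8 | T3 S
  A -> T0 X4 | T1 X5 | T2 T0
  B -> T0 T3 | T1 X6
  C -> T2 T0 | T2 T3 | T3 X7
  T0 -> a
  T1 -> b
  T2 -> c
  T3 -> d
  X4 -> S B
  X5 -> T2 T3
  X6 -> S C
  X7 -> A T1
  X8 -> B T0

CYK fill:
  T[0,0] 'd' = {T3}  orig:{}
  T[1,1] 'b' = {T1}  orig:{}
  T[2,2] 'c' = {T2}  orig:{}
  T[0,1] 'db' = ∅
  T[1,2] 'bc' = {S}
  T[0,2] 'dbc' = {S}

S ∈ T[0,2] ⇒ YES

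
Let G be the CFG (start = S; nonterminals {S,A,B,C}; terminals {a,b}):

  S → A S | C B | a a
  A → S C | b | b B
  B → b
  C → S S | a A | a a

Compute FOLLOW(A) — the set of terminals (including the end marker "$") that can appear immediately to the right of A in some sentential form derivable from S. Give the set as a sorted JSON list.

Compute FIRST by fixpoint:
pass 1:
  A via A→b: +{b}
  B via B→b: +{b}
  C via C→a A: +{a}
  S via S→A S: +{b}
  S via S→C B: +{a}
  S: {a,b}  A: {b}  B: {b}  C: {a}
pass 2:
  A via A→S C: +{a}
  C via C→S S: +{b}
  S: {a,b}  A: {a,b}  B: {b}  C: {a,b}
pass 3: done
  S: {a,b}  A: {a,b}  B: {b}  C: {a,b}

FOLLOW sets:
seed FOLLOW(S) with $
[1]
  A→S C: FOLLOW(S) ⊇ FIRST(C) = {a,b}; new: +{a,b}
  S→A S: FOLLOW(A) ⊇ FIRST(S) = {a,b}; new: +{a,b}
  S→C B: FOLLOW(C) ⊇ FIRST(B) = {b}; new: +{b}
  S→C B: FOLLOW(B) ⊇ FOLLOW(S) ⊇ {$,a,b}; new: +{$,a,b}
  S: {$,a,b}  A: {a,b}  B: {$,a,b}  C: {b}
[2]
  A→S C: FOLLOW(C) ⊇ FOLLOW(A) ⊇ {a,b}; new: +{a}
  S: {$,a,b}  A: {a,b}  B: {$,a,b}  C: {a,b}
[3] (no change)
  S: {$,a,b}  A: {a,b}  B: {$,a,b}  C: {a,b}

FOLLOW(A) = ["a", "b"]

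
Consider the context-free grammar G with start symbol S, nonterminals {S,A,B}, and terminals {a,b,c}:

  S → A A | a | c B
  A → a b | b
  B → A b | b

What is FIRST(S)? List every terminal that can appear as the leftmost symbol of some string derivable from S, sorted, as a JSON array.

FIRST iteration:
pass 1:
  A via A→a b: +{a}
  A via A→b: +{b}
  B via B→A b: +{a,b}
  S via S→A A: +{a,b}
  S via S→c B: +{c}
  FIRST(S)={a,b,c}  FIRST(A)={a,b}  FIRST(B)={a,b}
pass 2: done
  FIRST(S)={a,b,c}  FIRST(A)={a,b}  FIRST(B)={a,b}

FIRST(S) = ["a", "b", "c"]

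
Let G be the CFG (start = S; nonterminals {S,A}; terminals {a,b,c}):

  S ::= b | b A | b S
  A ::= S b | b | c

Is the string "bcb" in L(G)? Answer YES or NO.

CNF form of G:
  S -> T0 A | T0 S | b
  A -> S T0 | b | c
  T0 -> b

Fill CYK table bottom-up:
  T[0,0] 'b' = {A,S,T0}  orig:{A,S}
  T[1,1] 'c' = {A}
  T[2,2] 'b' = {A,S,T0}  orig:{A,S}
  T[0,1] 'bc' = {S}
  T[1,2] 'cb' = ∅
  T[0,2] 'bcb' = {A}

S ∉ T[0,2] ⇒ NO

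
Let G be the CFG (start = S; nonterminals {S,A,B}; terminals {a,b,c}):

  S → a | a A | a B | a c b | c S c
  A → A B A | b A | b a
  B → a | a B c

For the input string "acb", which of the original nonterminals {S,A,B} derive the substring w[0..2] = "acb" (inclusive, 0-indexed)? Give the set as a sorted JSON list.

Convert to CNF:
  S -> T1 A | T1 B | T1 X5 | T2 X6 | a
  A -> A X3 | T0 A | T0 T1
  B -> T1 X4 | a
  T0 -> b
  T1 -> a
  T2 -> c
  X3 -> B A
  X4 -> B T2
  X5 -> T2 T0
  X6 -> S T2

CYK table (by increasing span) — only the sub-triangle for w[0..2]:
  cell(0,0) a: {B,S,T1}  orig:{B,S}
  cell(1,1) c: {T2}  orig:{}
  cell(2,2) b: {T0}  orig:{}
  cell(0,1) ac: {X4,X6}  orig:{}
  cell(1,2) cb: {X5}  orig:{}
  cell(0,2) acb: {S}

Original NTs in T[0,2] deriving "acb": ["S"]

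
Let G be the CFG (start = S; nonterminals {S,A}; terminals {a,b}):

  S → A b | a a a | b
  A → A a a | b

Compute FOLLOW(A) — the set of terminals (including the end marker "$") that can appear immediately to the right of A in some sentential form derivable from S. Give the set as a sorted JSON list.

FIRST iteration:
iter 1:
  A via A→b: +{b}
  S via S→A b: +{b}
  S via S→a a a: +{a}
  S: {a,b}  A: {b}
iter 2: — fixpoint
  S: {a,b}  A: {b}

Compute FOLLOW by fixpoint:
seed FOLLOW(S) with $
pass 1:
  A→A a a: FOLLOW(A) ⊇ FIRST(a) = {a}; new: +{a}
  S→A b: FOLLOW(A) ⊇ FIRST(b) = {b}; new: +{b}
  FOLLOW[S]={$}  FOLLOW[A]={a,b}
pass 2: done
  FOLLOW[S]={$}  FOLLOW[A]={a,b}

FOLLOW(A) = ["a", "b"]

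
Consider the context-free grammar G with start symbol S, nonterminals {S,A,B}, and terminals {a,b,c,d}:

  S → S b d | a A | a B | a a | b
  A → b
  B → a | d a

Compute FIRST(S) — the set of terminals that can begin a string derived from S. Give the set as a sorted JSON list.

FIRST iteration:
pass 1:
  A via A→b: +{b}
  B via B→a: +{a}
  B via B→d a: +{d}
  S via S→a A: +{a}
  S via S→b: +{b}
  FIRST(S)={a,b}  FIRST(A)={b}  FIRST(B)={a,d}
pass 2: — fixpoint
  FIRST(S)={a,b}  FIRST(A)={b}  FIRST(B)={a,d}

FIRST(S) = ["a", "b"]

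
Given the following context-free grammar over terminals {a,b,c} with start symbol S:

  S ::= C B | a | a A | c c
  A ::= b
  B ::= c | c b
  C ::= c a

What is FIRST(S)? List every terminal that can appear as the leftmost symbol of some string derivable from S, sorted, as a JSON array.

FIRST sets, iterate to fixpoint:
[1]
  A via A→b: +{b}
  B via B→c: +{c}
  C via C→c a: +{c}
  S via S→C B: +{c}
  S via S→a: +{a}
  FIRST[S]={a,c}  FIRST[A]={b}  FIRST[B]={c}  FIRST[C]={c}
[2] — fixpoint
  FIRST[S]={a,c}  FIRST[A]={b}  FIRST[B]={c}  FIRST[C]={c}

FIRST(S) = ["a", "c"]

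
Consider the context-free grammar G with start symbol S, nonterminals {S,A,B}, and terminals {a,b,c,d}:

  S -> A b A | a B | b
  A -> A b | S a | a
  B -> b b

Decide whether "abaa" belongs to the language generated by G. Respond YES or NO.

CNF form of G:
  S -> A X2 | T1 B | b
  A -> A T0 | S T1 | a
  B -> T0 T0
  T0 -> b
  T1 -> a
  X2 -> T0 A

Fill CYK table bottom-up:
  [0..0]={A,T1}  "a"  orig:{A}
  [1..1]={S,T0}  "b"  orig:{S}
  [2..2]={A,T1}  "a"  orig:{A}
  [3..3]={A,T1}  "a"  orig:{A}
  [0..1]={A}  "ab"
  [1..2]={A,X2}  "ba"  orig:{A}
  [2..3]=∅  "aa"
  [0..2]={S}  "aba"
  [1..3]=∅  "baa"
  [0..3]={A}  "abaa"

S ∉ T[0,3] ⇒ NO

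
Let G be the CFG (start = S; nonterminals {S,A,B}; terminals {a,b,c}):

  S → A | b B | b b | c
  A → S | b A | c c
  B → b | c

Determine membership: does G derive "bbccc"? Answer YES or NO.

Convert to CNF:
  S -> T0 A | T0 B | T0 T0 | T1 T1 | c
  A -> T0 A | T0 B | T0 T0 | T1 T1 | c
  B -> b | c
  T0 -> b
  T1 -> c

CYK fill:
  [0..0]={B,T0}  "b"  orig:{B}
  [1..1]={B,T0}  "b"  orig:{B}
  [2..2]={A,B,S,T1}  "c"  orig:{A,B,S}
  [3..3]={A,B,S,T1}  "c"  orig:{A,B,S}
  [4..4]={A,B,S,T1}  "c"  orig:{A,B,S}
  [0..1]={A,S}  "bb"
  [1..2]={A,S}  "bc"
  [2..3]={A,S}  "cc"
  [3..4]={A,S}  "cc"
  [0..2]={A,S}  "bbc"
  [1..3]={A,S}  "bcc"
  [2..4]=∅  "ccc"
  [0..3]={A,S}  "bbcc"
  [1..4]=∅  "bccc"
  [0..4]=∅  "bbccc"

S ∉ T[0,4] ⇒ NO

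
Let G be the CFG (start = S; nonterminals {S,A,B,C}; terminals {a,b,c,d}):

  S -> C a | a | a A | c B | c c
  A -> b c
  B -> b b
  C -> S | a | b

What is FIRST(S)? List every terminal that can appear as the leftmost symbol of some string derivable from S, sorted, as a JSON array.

Compute FIRST by fixpoint:
[1]
  A via A→b c: +{b}
  B via B→b b: +{b}
  C via C→a: +{a}
  C via C→b: +{b}
  S via S→C a: +{a,b}
  S via S→c B: +{c}
  FIRST[S]={a,b,c}  FIRST[A]={b}  FIRST[B]={b}  FIRST[C]={a,b}
[2]
  C via C→S: +{c}
  FIRST[S]={a,b,c}  FIRST[A]={b}  FIRST[B]={b}  FIRST[C]={a,b,c}
[3] (stable)
  FIRST[S]={a,b,c}  FIRST[A]={b}  FIRST[B]={b}  FIRST[C]={a,b,c}

FIRST(S) = ["a", "b", "c"]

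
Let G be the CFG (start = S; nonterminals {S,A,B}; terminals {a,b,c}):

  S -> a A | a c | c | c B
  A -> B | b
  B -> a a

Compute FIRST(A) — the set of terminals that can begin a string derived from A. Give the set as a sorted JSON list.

FIRST iteration:
[1]
  A via A→b: +{b}
  B via B→a a: +{a}
  S via S→a A: +{a}
  S via S→c: +{c}
  FIRST(S)={a,c}  FIRST(A)={b}  FIRST(B)={a}
[2]
  A via A→B: +{a}
  FIRST(S)={a,c}  FIRST(A)={a,b}  FIRST(B)={a}
[3] (no change)
  FIRST(S)={a,c}  FIRST(A)={a,b}  FIRST(B)={a}

FIRST(A) = ["a", "b"]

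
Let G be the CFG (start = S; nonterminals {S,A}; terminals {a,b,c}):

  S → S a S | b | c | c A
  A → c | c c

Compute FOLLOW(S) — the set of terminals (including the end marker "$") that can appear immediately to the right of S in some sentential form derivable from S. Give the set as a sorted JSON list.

FIRST sets, iterate to fixpoint:
iter 1:
  A via A→c: +{c}
  S via S→b: +{b}
  S via S→c: +{c}
  S: {b,c}  A: {c}
iter 2: — fixpoint
  S: {b,c}  A: {c}

Compute FOLLOW by fixpoint:
seed FOLLOW(S) with $
round 1:
  S→S a S: FOLLOW(S) ⊇ FIRST(a) = {a}; new: +{a}
  S→c A: FOLLOW(A) ⊇ FOLLOW(S) ⊇ {$,a}; new: +{$,a}
  FOLLOW[S]={$,a}  FOLLOW[A]={$,a}
round 2: (no change)
  FOLLOW[S]={$,a}  FOLLOW[A]={$,a}

FOLLOW(S) = ["$", "a"]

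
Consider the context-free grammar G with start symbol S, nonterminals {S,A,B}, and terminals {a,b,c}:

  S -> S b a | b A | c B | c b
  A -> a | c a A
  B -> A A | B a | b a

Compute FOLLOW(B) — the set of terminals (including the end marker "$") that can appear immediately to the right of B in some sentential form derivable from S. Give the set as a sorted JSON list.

Compute FIRST by fixpoint:
[1]
  A via A→a: +{a}
  A via A→c a A: +{c}
  B via B→A A: +{a,c}
  B via B→b a: +{b}
  S via S→b A: +{b}
  S via S→c B: +{c}
  FIRST[S]={b,c}  FIRST[A]={a,c}  FIRST[B]={a,b,c}
[2] done
  FIRST[S]={b,c}  FIRST[A]={a,c}  FIRST[B]={a,b,c}

Compute FOLLOW by fixpoint:
FOLLOW(S) := {$}
round 1:
  B→A A: FOLLOW(A) ⊇ FIRST(A) = {a,c}; new: +{a,c}
  B→B a: FOLLOW(B) ⊇ FIRST(a) = {a}; new: +{a}
  S→S b a: FOLLOW(S) ⊇ FIRST(b) = {b}; new: +{b}
  S→b A: FOLLOW(A) ⊇ FOLLOW(S) ⊇ {$,b}; new: +{$,b}
  S→c B: FOLLOW(B) ⊇ FOLLOW(S) ⊇ {$,b}; new: +{$,b}
  FOLLOW[S]={$,b}  FOLLOW[A]={$,a,b,c}  FOLLOW[B]={$,a,b}
round 2: — fixpoint
  FOLLOW[S]={$,b}  FOLLOW[A]={$,a,b,c}  FOLLOW[B]={$,a,b}

FOLLOW(B) = ["$", "a", "b"]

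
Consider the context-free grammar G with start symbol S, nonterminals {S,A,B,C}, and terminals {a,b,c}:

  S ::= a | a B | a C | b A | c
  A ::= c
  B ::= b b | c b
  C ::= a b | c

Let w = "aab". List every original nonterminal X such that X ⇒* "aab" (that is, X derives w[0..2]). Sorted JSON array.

Convert to CNF:
  S -> T0 A | T2 B | T2 C | a | c
  A -> c
  B -> T0 T0 | T1 T0
  C -> T2 T0 | c
  T0 -> b
  T1 -> c
  T2 -> a

Fill CYK table bottom-up — only the sub-triangle for w[0..2]:
  cell(0,0) a: {S,T2}  orig:{S}
  cell(1,1) a: {S,T2}  orig:{S}
  cell(2,2) b: {T0}  orig:{}
  cell(0,1) aa: ∅
  cell(1,2) ab: {C}
  cell(0,2) aab: {S}

Original NTs in T[0,2] deriving "aab": ["S"]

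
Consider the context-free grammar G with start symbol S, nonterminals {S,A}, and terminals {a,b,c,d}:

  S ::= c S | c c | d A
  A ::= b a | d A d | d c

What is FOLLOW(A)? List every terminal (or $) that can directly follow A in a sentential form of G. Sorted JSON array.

Compute FIRST by fixpoint:
pass 1:
  A via A→b a: +{b}
  A via A→d A d: +{d}
  S via S→c S: +{c}
  S via S→d A: +{d}
  FIRST(S)={c,d}  FIRST(A)={b,d}
pass 2: (no change)
  FIRST(S)={c,d}  FIRST(A)={b,d}

FOLLOW iteration:
seed FOLLOW(S) with $
pass 1:
  A→d A d: FOLLOW(A) ⊇ FIRST(d) = {d}; new: +{d}
  S→d A: FOLLOW(A) ⊇ FOLLOW(S) ⊇ {$}; new: +{$}
  S: {$}  A: {$,d}
pass 2: (no change)
  S: {$}  A: {$,d}

FOLLOW(A) = ["$", "d"]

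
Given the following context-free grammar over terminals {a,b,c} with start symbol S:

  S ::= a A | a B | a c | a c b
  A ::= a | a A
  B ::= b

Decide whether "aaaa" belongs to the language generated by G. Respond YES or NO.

CNF form of G:
  S -> T0 A | T0 B | T0 T1 | T0 X3
  A -> T0 A | a
  B -> b
  T0 -> a
  T1 -> c
  T2 -> b
  X3 -> T1 T2

CYK fill:
  cell(0,0) a: {A,T0}  orig:{A}
  cell(1,1) a: {A,T0}  orig:{A}
  cell(2,2) a: {A,T0}  orig:{A}
  cell(3,3) a: {A,T0}  orig:{A}
  cell(0,1) aa: {A,S}
  cell(1,2) aa: {A,S}
  cell(2,3) aa: {A,S}
  cell(0,2) aaa: {A,S}
  cell(1,3) aaa: {A,S}
  cell(0,3) aaaa: {A,S}

S ∈ T[0,3] ⇒ YES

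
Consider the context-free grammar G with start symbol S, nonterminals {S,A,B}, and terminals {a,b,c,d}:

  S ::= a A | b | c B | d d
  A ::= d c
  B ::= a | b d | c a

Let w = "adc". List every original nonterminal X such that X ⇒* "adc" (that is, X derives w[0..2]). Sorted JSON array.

CNF form of G:
  S -> T0 T0 | T1 B | T3 A | b
  A -> T0 T1
  B -> T1 T3 | T2 T0 | a
  T0 -> d
  T1 -> c
  T2 -> b
  T3 -> a

CYK fill (cells [i..j] with 0 ≤ i ≤ j ≤ 2 only):
  T[0,0] 'a' = {B,T3}  orig:{B}
  T[1,1] 'd' = {T0}  orig:{}
  T[2,2] 'c' = {T1}  orig:{}
  T[0,1] 'ad' = ∅
  T[1,2] 'dc' = {A}
  T[0,2] 'adc' = {S}

Original NTs in T[0,2] deriving "adc": ["S"]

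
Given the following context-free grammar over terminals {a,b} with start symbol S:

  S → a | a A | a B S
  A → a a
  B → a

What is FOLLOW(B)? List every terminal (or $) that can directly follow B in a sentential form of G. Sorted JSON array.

FIRST iteration:
round 1:
  A via A→a a: +{a}
  B via B→a: +{a}
  S via S→a: +{a}
  S: {a}  A: {a}  B: {a}
round 2: (no change)
  S: {a}  A: {a}  B: {a}

Compute FOLLOW by fixpoint:
FOLLOW(S) := {$}
iter 1:
  S→a A: FOLLOW(A) ⊇ FOLLOW(S) ⊇ {$}; new: +{$}
  S→a B S: FOLLOW(B) ⊇ FIRST(S) = {a}; new: +{a}
  S: {$}  A: {$}  B: {a}
iter 2: (stable)
  S: {$}  A: {$}  B: {a}

FOLLOW(B) = ["a"]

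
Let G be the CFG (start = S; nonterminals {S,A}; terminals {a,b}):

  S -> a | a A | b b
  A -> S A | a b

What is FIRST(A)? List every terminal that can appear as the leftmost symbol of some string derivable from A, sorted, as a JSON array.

FIRST sets, iterate to fixpoint:
[1]
  A via A→a b: +{a}
  S via S→a: +{a}
  S via S→b b: +{b}
  S: {a,b}  A: {a}
[2]
  A via A→S A: +{b}
  S: {a,b}  A: {a,b}
[3] (stable)
  S: {a,b}  A: {a,b}

FIRST(A) = ["a", "b"]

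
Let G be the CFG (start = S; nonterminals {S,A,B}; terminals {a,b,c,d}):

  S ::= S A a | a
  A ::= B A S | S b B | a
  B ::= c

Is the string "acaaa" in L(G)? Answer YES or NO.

CNF form of G:
  S -> S X4 | a
  A -> B X2 | S X3 | a
  B -> c
  T0 -> b
  T1 -> a
  X2 -> A S
  X3 -> T0 B
  X4 -> A T1

CYK table (by increasing span):
  [0..0]={A,S,T1}  "a"  orig:{A,S}
  [1..1]={B}  "c"
  [2..2]={A,S,T1}  "a"  orig:{A,S}
  [3..3]={A,S,T1}  "a"  orig:{A,S}
  [4..4]={A,S,T1}  "a"  orig:{A,S}
  [0..1]=∅  "ac"
  [1..2]=∅  "ca"
  [2..3]={X2,X4}  "aa"  orig:{}
  [3..4]={X2,X4}  "aa"  orig:{}
  [0..2]=∅  "aca"
  [1..3]={A}  "caa"
  [2..4]={S}  "aaa"
  [0..3]=∅  "acaa"
  [1..4]={X2,X4}  "caaa"  orig:{}
  [0..4]={S}  "acaaa"

S ∈ T[0,4] ⇒ YES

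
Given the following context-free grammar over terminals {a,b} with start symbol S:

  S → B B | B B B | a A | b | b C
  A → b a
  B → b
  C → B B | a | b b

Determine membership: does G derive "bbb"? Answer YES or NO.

CNF form of G:
  S -> B B | B X2 | T0 C | T1 A | b
  A -> T0 T1
  B -> b
  C -> B B | T0 T0 | a
  T0 -> b
  T1 -> a
  X2 -> B B

CYK table (by increasing span):
  cell(0,0) b: {B,S,T0}  orig:{B,S}
  cell(1,1) b: {B,S,T0}  orig:{B,S}
  cell(2,2) b: {B,S,T0}  orig:{B,S}
  cell(0,1) bb: {C,S,X2}  orig:{C,S}
  cell(1,2) bb: {C,S,X2}  orig:{C,S}
  cell(0,2) bbb: {S}

S ∈ T[0,2] ⇒ YES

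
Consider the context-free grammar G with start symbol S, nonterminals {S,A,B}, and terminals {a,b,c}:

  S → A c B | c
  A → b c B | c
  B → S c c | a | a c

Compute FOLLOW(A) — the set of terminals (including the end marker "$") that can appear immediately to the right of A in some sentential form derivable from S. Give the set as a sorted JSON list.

Compute FIRST by fixpoint:
pass 1:
  A via A→b c B: +{b}
  A via A→c: +{c}
  B via B→a: +{a}
  S via S→A c B: +{b,c}
  FIRST(S)={b,c}  FIRST(A)={b,c}  FIRST(B)={a}
pass 2:
  B via B→S c c: +{b,c}
  FIRST(S)={b,c}  FIRST(A)={b,c}  FIRST(B)={a,b,c}
pass 3: — fixpoint
  FIRST(S)={b,c}  FIRST(A)={b,c}  FIRST(B)={a,b,c}

Compute FOLLOW by fixpoint:
FOLLOW(S) := {$}
iter 1:
  B→S c c: FOLLOW(S) ⊇ FIRST(c) = {c}; new: +{c}
  S→A c B: FOLLOW(A) ⊇ FIRST(c) = {c}; new: +{c}
  S→A c B: FOLLOW(B) ⊇ FOLLOW(S) ⊇ {$,c}; new: +{$,c}
  S: {$,c}  A: {c}  B: {$,c}
iter 2: — fixpoint
  S: {$,c}  A: {c}  B: {$,c}

FOLLOW(A) = ["c"]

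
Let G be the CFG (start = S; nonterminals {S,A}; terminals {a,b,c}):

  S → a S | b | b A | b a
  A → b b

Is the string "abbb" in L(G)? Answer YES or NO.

Convert to CNF:
  S -> T0 A | T0 T1 | T1 S | b
  A -> T0 T0
  T0 -> b
  T1 -> a

Fill CYK table bottom-up:
  cell(0,0) a: {T1}  orig:{}
  cell(1,1) b: {S,T0}  orig:{S}
  cell(2,2) b: {S,T0}  orig:{S}
  cell(3,3) b: {S,T0}  orig:{S}
  cell(0,1) ab: {S}
  cell(1,2) bb: {A}
  cell(2,3) bb: {A}
  cell(0,2) abb: ∅
  cell(1,3) bbb: {S}
  cell(0,3) abbb: {S}

S ∈ T[0,3] ⇒ YES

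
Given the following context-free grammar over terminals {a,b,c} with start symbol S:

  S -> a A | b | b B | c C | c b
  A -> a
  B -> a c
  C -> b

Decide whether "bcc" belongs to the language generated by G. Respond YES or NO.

CNF form of G:
  S -> T0 A | T1 C | T1 T2 | T2 B | b
  A -> a
  B -> T0 T1
  C -> b
  T0 -> a
  T1 -> c
  T2 -> b

CYK table (by increasing span):
  [0..0]={C,S,T2}  "b"  orig:{C,S}
  [1..1]={T1}  "c"  orig:{}
  [2..2]={T1}  "c"  orig:{}
  [0..1]=∅  "bc"
  [1..2]=∅  "cc"
  [0..2]=∅  "bcc"

S ∉ T[0,2] ⇒ NO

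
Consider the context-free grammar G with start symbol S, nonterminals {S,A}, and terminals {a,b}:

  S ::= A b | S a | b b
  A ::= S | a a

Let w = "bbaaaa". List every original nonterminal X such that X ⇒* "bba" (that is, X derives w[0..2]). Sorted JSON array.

Convert to CNF:
  S -> A T0 | S T1 | T0 T0
  A -> A T0 | S T1 | T0 T0 | T1 T1
  T0 -> b
  T1 -> a

Fill CYK table bottom-up (cells [i..j] with 0 ≤ i ≤ j ≤ 2 only):
  T[0,0] 'b' = {T0}  orig:{}
  T[1,1] 'b' = {T0}  orig:{}
  T[2,2] 'a' = {T1}  orig:{}
  T[0,1] 'bb' = {A,S}
  T[1,2] 'ba' = ∅
  T[0,2] 'bba' = {A,S}

Original NTs in T[0,2] deriving "bba": ["A", "S"]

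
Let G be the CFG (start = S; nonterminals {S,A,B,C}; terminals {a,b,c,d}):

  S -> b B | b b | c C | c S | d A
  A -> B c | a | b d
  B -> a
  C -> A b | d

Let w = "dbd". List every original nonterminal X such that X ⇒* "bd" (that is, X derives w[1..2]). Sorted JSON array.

Convert to CNF:
  S -> T0 C | T0 S | T1 B | T1 T1 | T2 A
  A -> B T0 | T1 T2 | a
  B -> a
  C -> A T1 | d
  T0 -> c
  T1 -> b
  T2 -> d

Fill CYK table bottom-up, restricted to cells inside w[1..2]:
  T[1,1] 'b' = {T1}  orig:{}
  T[2,2] 'd' = {C,T2}  orig:{C}
  T[1,2] 'bd' = {A}

Original NTs in T[1,2] deriving "bd": ["A"]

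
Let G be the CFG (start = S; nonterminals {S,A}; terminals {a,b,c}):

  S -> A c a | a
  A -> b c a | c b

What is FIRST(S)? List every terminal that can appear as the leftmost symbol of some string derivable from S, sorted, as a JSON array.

FIRST iteration:
pass 1:
  A via A→b c a: +{b}
  A via A→c b: +{c}
  S via S→A c a: +{b,c}
  S via S→a: +{a}
  FIRST[S]={a,b,c}  FIRST[A]={b,c}
pass 2: — fixpoint
  FIRST[S]={a,b,c}  FIRST[A]={b,c}

FIRST(S) = ["a", "b", "c"]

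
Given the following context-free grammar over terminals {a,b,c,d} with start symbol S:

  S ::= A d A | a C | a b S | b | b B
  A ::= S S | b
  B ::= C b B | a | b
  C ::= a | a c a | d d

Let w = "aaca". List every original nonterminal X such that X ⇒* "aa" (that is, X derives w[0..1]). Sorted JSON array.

CNF form of G:
  S -> A X6 | T0 B | T1 C | T1 X7 | b
  A -> S S | b
  B -> C X4 | a | b
  C -> T1 X5 | T3 T3 | a
  T0 -> b
  T1 -> a
  T2 -> c
  T3 -> d
  X4 -> T0 B
  X5 -> T2 T1
  X6 -> T3 A
  X7 -> T0 S

CYK fill — only the sub-triangle for w[0..1]:
  T[0,0] 'a' = {B,C,T1}  orig:{B,C}
  T[1,1] 'a' = {B,C,T1}  orig:{B,C}
  T[0,1] 'aa' = {S}

Original NTs in T[0,1] deriving "aa": ["S"]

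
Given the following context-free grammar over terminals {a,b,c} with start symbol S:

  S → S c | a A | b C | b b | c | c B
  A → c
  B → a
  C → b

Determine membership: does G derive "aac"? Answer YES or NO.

Convert to CNF:
  S -> S T0 | T0 B | T1 A | T2 C | T2 T2 | c
  A -> c
  B -> a
  C -> b
  T0 -> c
  T1 -> a
  T2 -> b

Fill CYK table bottom-up:
  cell(0,0) a: {B,T1}  orig:{B}
  cell(1,1) a: {B,T1}  orig:{B}
  cell(2,2) c: {A,S,T0}  orig:{A,S}
  cell(0,1) aa: ∅
  cell(1,2) ac: {S}
  cell(0,2) aac: ∅

S ∉ T[0,2] ⇒ NO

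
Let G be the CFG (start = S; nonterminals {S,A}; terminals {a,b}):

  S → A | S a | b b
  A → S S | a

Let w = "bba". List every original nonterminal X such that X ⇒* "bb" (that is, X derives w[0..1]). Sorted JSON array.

Convert to CNF:
  S -> S S | S T0 | T1 T1 | a
  A -> S S | a
  T0 -> a
  T1 -> b

CYK fill, restricted to cells inside w[0..1]:
  cell(0,0) b: {T1}  orig:{}
  cell(1,1) b: {T1}  orig:{}
  cell(0,1) bb: {S}

Original NTs in T[0,1] deriving "bb": ["S"]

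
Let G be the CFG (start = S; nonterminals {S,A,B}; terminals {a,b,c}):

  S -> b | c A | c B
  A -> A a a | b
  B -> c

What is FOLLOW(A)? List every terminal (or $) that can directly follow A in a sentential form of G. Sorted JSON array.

Compute FIRST by fixpoint:
[1]
  A via A→b: +{b}
  B via B→c: +{c}
  S via S→b: +{b}
  S via S→c A: +{c}
  S: {b,c}  A: {b}  B: {c}
[2] (stable)
  S: {b,c}  A: {b}  B: {c}

FOLLOW sets:
initialize: $ ∈ FOLLOW(S)
[1]
  A→A a a: FOLLOW(A) ⊇ FIRST(a) = {a}; new: +{a}
  S→c A: FOLLOW(A) ⊇ FOLLOW(S) ⊇ {$}; new: +{$}
  S→c B: FOLLOW(B) ⊇ FOLLOW(S) ⊇ {$}; new: +{$}
  S: {$}  A: {$,a}  B: {$}
[2] (stable)
  S: {$}  A: {$,a}  B: {$}

FOLLOW(A) = ["$", "a"]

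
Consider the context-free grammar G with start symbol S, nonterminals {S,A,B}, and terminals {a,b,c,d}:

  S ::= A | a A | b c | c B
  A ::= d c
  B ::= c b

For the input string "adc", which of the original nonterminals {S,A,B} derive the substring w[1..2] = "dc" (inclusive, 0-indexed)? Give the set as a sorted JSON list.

CNF form of G:
  S -> T0 T1 | T1 B | T2 T1 | T3 A
  A -> T0 T1
  B -> T1 T2
  T0 -> d
  T1 -> c
  T2 -> b
  T3 -> a

Fill CYK table bottom-up — only the sub-triangle for w[1..2]:
  cell(1,1) d: {T0}  orig:{}
  cell(2,2) c: {T1}  orig:{}
  cell(1,2) dc: {A,S}

Original NTs in T[1,2] deriving "dc": ["A", "S"]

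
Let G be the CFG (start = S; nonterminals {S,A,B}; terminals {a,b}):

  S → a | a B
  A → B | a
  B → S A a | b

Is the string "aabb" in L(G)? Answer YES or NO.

Convert to CNF:
  S -> T0 B | a
  A -> S X1 | a | b
  B -> S X2 | b
  T0 -> a
  X1 -> A T0
  X2 -> A T0

Fill CYK table bottom-up:
  T[0,0] 'a' = {A,S,T0}  orig:{A,S}
  T[1,1] 'a' = {A,S,T0}  orig:{A,S}
  T[2,2] 'b' = {A,B}
  T[3,3] 'b' = {A,B}
  T[0,1] 'aa' = {X1,X2}  orig:{}
  T[1,2] 'ab' = {S}
  T[2,3] 'bb' = ∅
  T[0,2] 'aab' = ∅
  T[1,3] 'abb' = ∅
  T[0,3] 'aabb' = ∅

S ∉ T[0,3] ⇒ NO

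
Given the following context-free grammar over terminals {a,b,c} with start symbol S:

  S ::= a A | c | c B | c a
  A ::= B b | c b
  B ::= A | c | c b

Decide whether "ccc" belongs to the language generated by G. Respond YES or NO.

CNF form of G:
  S -> T1 B | T1 T2 | T2 A | c
  A -> B T0 | T1 T0
  B -> B T0 | T1 T0 | c
  T0 -> b
  T1 -> c
  T2 -> a

Fill CYK table bottom-up:
  T[0,0] 'c' = {B,S,T1}  orig:{B,S}
  T[1,1] 'c' = {B,S,T1}  orig:{B,S}
  T[2,2] 'c' = {B,S,T1}  orig:{B,S}
  T[0,1] 'cc' = {S}
  T[1,2] 'cc' = {S}
  T[0,2] 'ccc' = ∅

S ∉ T[0,2] ⇒ NO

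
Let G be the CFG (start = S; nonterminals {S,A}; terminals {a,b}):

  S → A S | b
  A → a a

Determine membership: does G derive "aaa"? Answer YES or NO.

CNF form of G:
  S -> A S | b
  A -> T0 T0
  T0 -> a

CYK table (by increasing span):
  [0..0]={T0}  "a"  orig:{}
  [1..1]={T0}  "a"  orig:{}
  [2..2]={T0}  "a"  orig:{}
  [0..1]={A}  "aa"
  [1..2]={A}  "aa"
  [0..2]=∅  "aaa"

S ∉ T[0,2] ⇒ NO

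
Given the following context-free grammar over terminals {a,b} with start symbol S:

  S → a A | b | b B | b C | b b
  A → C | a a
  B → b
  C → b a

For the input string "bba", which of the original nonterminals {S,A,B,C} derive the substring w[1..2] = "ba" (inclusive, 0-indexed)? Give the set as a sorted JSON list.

CNF form of G:
  S -> T0 A | T1 B | T1 C | T1 T1 | b
  A -> T0 T0 | T1 T0
  B -> b
  C -> T1 T0
  T0 -> a
  T1 -> b

CYK fill (cells [i..j] with 1 ≤ i ≤ j ≤ 2 only):
  cell(1,1) b: {B,S,T1}  orig:{B,S}
  cell(2,2) a: {T0}  orig:{}
  cell(1,2) ba: {A,C}

Original NTs in T[1,2] deriving "ba": ["A", "C"]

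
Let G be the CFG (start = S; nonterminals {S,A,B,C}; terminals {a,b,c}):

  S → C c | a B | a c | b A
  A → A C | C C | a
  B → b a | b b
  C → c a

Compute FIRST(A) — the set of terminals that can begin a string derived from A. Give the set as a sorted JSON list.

Compute FIRST by fixpoint:
pass 1:
  A via A→a: +{a}
  B via B→b a: +{b}
  C via C→c a: +{c}
  S via S→C c: +{c}
  S via S→a B: +{a}
  S via S→b A: +{b}
  FIRST(S)={a,b,c}  FIRST(A)={a}  FIRST(B)={b}  FIRST(C)={c}
pass 2:
  A via A→C C: +{c}
  FIRST(S)={a,b,c}  FIRST(A)={a,c}  FIRST(B)={b}  FIRST(C)={c}
pass 3: (no change)
  FIRST(S)={a,b,c}  FIRST(A)={a,c}  FIRST(B)={b}  FIRST(C)={c}

FIRST(A) = ["a", "c"]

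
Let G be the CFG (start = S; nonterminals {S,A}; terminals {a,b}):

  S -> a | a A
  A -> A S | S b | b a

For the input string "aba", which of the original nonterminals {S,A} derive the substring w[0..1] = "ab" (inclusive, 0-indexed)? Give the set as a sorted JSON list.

CNF form of G:
  S -> T1 A | a
  A -> A S | S T0 | T0 T1
  T0 -> b
  T1 -> a

Fill CYK table bottom-up (cells [i..j] with 0 ≤ i ≤ j ≤ 1 only):
  T[0,0] 'a' = {S,T1}  orig:{S}
  T[1,1] 'b' = {T0}  orig:{}
  T[0,1] 'ab' = {A}

Original NTs in T[0,1] deriving "ab": ["A"]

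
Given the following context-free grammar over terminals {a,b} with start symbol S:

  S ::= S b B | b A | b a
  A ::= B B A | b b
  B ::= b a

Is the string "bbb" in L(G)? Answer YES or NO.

Convert to CNF:
  S -> S X3 | T0 A | T0 T1
  A -> B X2 | T0 T0
  B -> T0 T1
  T0 -> b
  T1 -> a
  X2 -> B A
  X3 -> T0 B

Fill CYK table bottom-up:
  [0..0]={T0}  "b"  orig:{}
  [1..1]={T0}  "b"  orig:{}
  [2..2]={T0}  "b"  orig:{}
  [0..1]={A}  "bb"
  [1..2]={A}  "bb"
  [0..2]={S}  "bbb"

S ∈ T[0,2] ⇒ YES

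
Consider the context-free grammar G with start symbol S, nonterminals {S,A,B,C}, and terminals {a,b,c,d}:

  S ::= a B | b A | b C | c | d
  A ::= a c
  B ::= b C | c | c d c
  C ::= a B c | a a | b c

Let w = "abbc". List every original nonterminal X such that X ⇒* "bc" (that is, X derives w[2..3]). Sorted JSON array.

CNF form of G:
  S -> T0 B | T2 A | T2 C | c | d
  A -> T0 T1
  B -> T1 X4 | T2 C | c
  C -> T0 T0 | T0 X5 | T2 T1
  T0 -> a
  T1 -> c
  T2 -> b
  T3 -> d
  X4 -> T3 T1
  X5 -> B T1

Fill CYK table bottom-up, restricted to cells inside w[2..3]:
  [2..2]={T2}  "b"  orig:{}
  [3..3]={B,S,T1}  "c"  orig:{B,S}
  [2..3]={C}  "bc"

Original NTs in T[2,3] deriving "bc": ["C"]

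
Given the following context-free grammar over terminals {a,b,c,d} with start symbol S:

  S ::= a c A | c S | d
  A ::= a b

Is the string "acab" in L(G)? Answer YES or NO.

CNF form of G:
  S -> T0 X3 | T2 S | d
  A -> T0 T1
  T0 -> a
  T1 -> b
  T2 -> c
  X3 -> T2 A

Fill CYK table bottom-up:
  cell(0,0) a: {T0}  orig:{}
  cell(1,1) c: {T2}  orig:{}
  cell(2,2) a: {T0}  orig:{}
  cell(3,3) b: {T1}  orig:{}
  cell(0,1) ac: ∅
  cell(1,2) ca: ∅
  cell(2,3) ab: {A}
  cell(0,2) aca: ∅
  cell(1,3) cab: {X3}  orig:{}
  cell(0,3) acab: {S}

S ∈ T[0,3] ⇒ YES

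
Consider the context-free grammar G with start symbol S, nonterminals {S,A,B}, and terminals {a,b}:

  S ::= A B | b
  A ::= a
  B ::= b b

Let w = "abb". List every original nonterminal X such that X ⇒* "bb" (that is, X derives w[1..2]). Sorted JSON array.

CNF form of G:
  S -> A B | b
  A -> a
  B -> T0 T0
  T0 -> b

CYK table (by increasing span) (cells [i..j] with 1 ≤ i ≤ j ≤ 2 only):
  [1..1]={S,T0}  "b"  orig:{S}
  [2..2]={S,T0}  "b"  orig:{S}
  [1..2]={B}  "bb"

Original NTs in T[1,2] deriving "bb": ["B"]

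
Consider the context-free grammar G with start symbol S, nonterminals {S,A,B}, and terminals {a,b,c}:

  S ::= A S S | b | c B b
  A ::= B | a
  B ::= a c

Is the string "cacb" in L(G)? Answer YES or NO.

CNF form of G:
  S -> A X3 | T1 X4 | b
  A -> T0 T1 | a
  B -> T0 T1
  T0 -> a
  T1 -> c
  T2 -> b
  X3 -> S S
  X4 -> B T2

CYK fill:
  [0..0]={T1}  "c"  orig:{}
  [1..1]={A,T0}  "a"  orig:{A}
  [2..2]={T1}  "c"  orig:{}
  [3..3]={S,T2}  "b"  orig:{S}
  [0..1]=∅  "ca"
  [1..2]={A,B}  "ac"
  [2..3]=∅  "cb"
  [0..2]=∅  "cac"
  [1..3]={X4}  "acb"  orig:{}
  [0..3]={S}  "cacb"

S ∈ T[0,3] ⇒ YES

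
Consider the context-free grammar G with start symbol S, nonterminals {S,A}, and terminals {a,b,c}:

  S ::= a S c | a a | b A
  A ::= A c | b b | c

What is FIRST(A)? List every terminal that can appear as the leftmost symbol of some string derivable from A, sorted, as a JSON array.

FIRST sets, iterate to fixpoint:
pass 1:
  A via A→b b: +{b}
  A via A→c: +{c}
  S via S→a S c: +{a}
  S via S→b A: +{b}
  S: {a,b}  A: {b,c}
pass 2: done
  S: {a,b}  A: {b,c}

FIRST(A) = ["b", "c"]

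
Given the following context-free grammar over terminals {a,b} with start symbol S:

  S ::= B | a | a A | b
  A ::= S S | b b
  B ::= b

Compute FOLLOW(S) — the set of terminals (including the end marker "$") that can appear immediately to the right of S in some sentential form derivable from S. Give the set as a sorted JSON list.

Compute FIRST by fixpoint:
iter 1:
  A via A→b b: +{b}
  B via B→b: +{b}
  S via S→B: +{b}
  S via S→a: +{a}
  FIRST[S]={a,b}  FIRST[A]={b}  FIRST[B]={b}
iter 2:
  A via A→S S: +{a}
  FIRST[S]={a,b}  FIRST[A]={a,b}  FIRST[B]={b}
iter 3: — fixpoint
  FIRST[S]={a,b}  FIRST[A]={a,b}  FIRST[B]={b}

FOLLOW sets:
initialize: $ ∈ FOLLOW(S)
round 1:
  A→S S: FOLLOW(S) ⊇ FIRST(S) = {a,b}; new: +{a,b}
  S→B: FOLLOW(B) ⊇ FOLLOW(S) ⊇ {$,a,b}; new: +{$,a,b}
  S→a A: FOLLOW(A) ⊇ FOLLOW(S) ⊇ {$,a,b}; new: +{$,a,b}
  FOLLOW[S]={$,a,b}  FOLLOW[A]={$,a,b}  FOLLOW[B]={$,a,b}
round 2: (no change)
  FOLLOW[S]={$,a,b}  FOLLOW[A]={$,a,b}  FOLLOW[B]={$,a,b}

FOLLOW(S) = ["$", "a", "b"]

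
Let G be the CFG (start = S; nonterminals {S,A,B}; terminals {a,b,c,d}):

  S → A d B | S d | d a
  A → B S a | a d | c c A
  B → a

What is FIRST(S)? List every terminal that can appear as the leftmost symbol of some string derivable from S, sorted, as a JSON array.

FIRST sets, iterate to fixpoint:
pass 1:
  A via A→a d: +{a}
  A via A→c c A: +{c}
  B via B→a: +{a}
  S via S→A d B: +{a,c}
  S via S→d a: +{d}
  S: {a,c,d}  A: {a,c}  B: {a}
pass 2: (no change)
  S: {a,c,d}  A: {a,c}  B: {a}

FIRST(S) = ["a", "c", "d"]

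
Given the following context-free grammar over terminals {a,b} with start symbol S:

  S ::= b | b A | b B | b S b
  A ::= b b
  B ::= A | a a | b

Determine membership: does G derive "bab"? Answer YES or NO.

CNF form of G:
  S -> T0 A | T0 B | T0 X2 | b
  A -> T0 T0
  B -> T0 T0 | T1 T1 | b
  T0 -> b
  T1 -> a
  X2 -> S T0

Fill CYK table bottom-up:
  [0..0]={B,S,T0}  "b"  orig:{B,S}
  [1..1]={T1}  "a"  orig:{}
  [2..2]={B,S,T0}  "b"  orig:{B,S}
  [0..1]=∅  "ba"
  [1..2]=∅  "ab"
  [0..2]=∅  "bab"

S ∉ T[0,2] ⇒ NO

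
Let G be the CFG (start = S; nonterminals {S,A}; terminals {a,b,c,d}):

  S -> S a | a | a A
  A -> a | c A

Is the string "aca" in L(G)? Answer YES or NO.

Convert to CNF:
  S -> S T1 | T1 A | a
  A -> T0 A | a
  T0 -> c
  T1 -> a

CYK table (by increasing span):
  T[0,0] 'a' = {A,S,T1}  orig:{A,S}
  T[1,1] 'c' = {T0}  orig:{}
  T[2,2] 'a' = {A,S,T1}  orig:{A,S}
  T[0,1] 'ac' = ∅
  T[1,2] 'ca' = {A}
  T[0,2] 'aca' = {S}

S ∈ T[0,2] ⇒ YES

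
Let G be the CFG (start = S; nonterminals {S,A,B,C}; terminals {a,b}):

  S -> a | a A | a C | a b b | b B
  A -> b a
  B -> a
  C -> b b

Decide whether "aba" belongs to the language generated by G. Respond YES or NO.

Convert to CNF:
  S -> T0 B | T1 A | T1 C | T1 X2 | a
  A -> T0 T1
  B -> a
  C -> T0 T0
  T0 -> b
  T1 -> a
  X2 -> T0 T0

Fill CYK table bottom-up:
  cell(0,0) a: {B,S,T1}  orig:{B,S}
  cell(1,1) b: {T0}  orig:{}
  cell(2,2) a: {B,S,T1}  orig:{B,S}
  cell(0,1) ab: ∅
  cell(1,2) ba: {A,S}
  cell(0,2) aba: {S}

S ∈ T[0,2] ⇒ YES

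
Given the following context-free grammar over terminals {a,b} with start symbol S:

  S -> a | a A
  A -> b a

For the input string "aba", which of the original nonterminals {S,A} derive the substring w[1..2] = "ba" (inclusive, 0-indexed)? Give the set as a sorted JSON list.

Convert to CNF:
  S -> T1 A | a
  A -> T0 T1
  T0 -> b
  T1 -> a

CYK fill, restricted to cells inside w[1..2]:
  T[1,1] 'b' = {T0}  orig:{}
  T[2,2] 'a' = {S,T1}  orig:{S}
  T[1,2] 'ba' = {A}

Original NTs in T[1,2] deriving "ba": ["A"]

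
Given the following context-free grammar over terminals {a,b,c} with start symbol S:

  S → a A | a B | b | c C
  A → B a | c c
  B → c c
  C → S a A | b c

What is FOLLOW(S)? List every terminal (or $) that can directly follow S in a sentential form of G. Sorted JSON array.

Compute FIRST by fixpoint:
pass 1:
  A via A→c c: +{c}
  B via B→c c: +{c}
  C via C→b c: +{b}
  S via S→a A: +{a}
  S via S→b: +{b}
  S via S→c C: +{c}
  S: {a,b,c}  A: {c}  B: {c}  C: {b}
pass 2:
  C via C→S a A: +{a,c}
  S: {a,b,c}  A: {c}  B: {c}  C: {a,b,c}
pass 3: (no change)
  S: {a,b,c}  A: {c}  B: {c}  C: {a,b,c}

FOLLOW sets:
seed FOLLOW(S) with $
iter 1:
  A→B a: FOLLOW(B) ⊇ FIRST(a) = {a}; new: +{a}
  C→S a A: FOLLOW(S) ⊇ FIRST(a) = {a}; new: +{a}
  S→a A: FOLLOW(A) ⊇ FOLLOW(S) ⊇ {$,a}; new: +{$,a}
  S→a B: FOLLOW(B) ⊇ FOLLOW(S) ⊇ {$,a}; new: +{$}
  S→c C: FOLLOW(C) ⊇ FOLLOW(S) ⊇ {$,a}; new: +{$,a}
  FOLLOW(S)={$,a}  FOLLOW(A)={$,a}  FOLLOW(B)={$,a}  FOLLOW(C)={$,a}
iter 2: (no change)
  FOLLOW(S)={$,a}  FOLLOW(A)={$,a}  FOLLOW(B)={$,a}  FOLLOW(C)={$,a}

FOLLOW(S) = ["$", "a"]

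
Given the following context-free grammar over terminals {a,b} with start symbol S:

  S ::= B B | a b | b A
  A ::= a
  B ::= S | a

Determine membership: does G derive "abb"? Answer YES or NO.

Convert to CNF:
  S -> B B | T0 T1 | T1 A
  A -> a
  B -> B B | T0 T1 | T1 A | a
  T0 -> a
  T1 -> b

Fill CYK table bottom-up:
  cell(0,0) a: {A,B,T0}  orig:{A,B}
  cell(1,1) b: {T1}  orig:{}
  cell(2,2) b: {T1}  orig:{}
  cell(0,1) ab: {B,S}
  cell(1,2) bb: ∅
  cell(0,2) abb: ∅

S ∉ T[0,2] ⇒ NO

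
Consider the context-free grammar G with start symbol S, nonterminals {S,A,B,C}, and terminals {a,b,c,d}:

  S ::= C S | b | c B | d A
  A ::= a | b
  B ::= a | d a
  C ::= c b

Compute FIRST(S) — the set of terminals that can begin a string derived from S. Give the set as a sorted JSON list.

FIRST sets, iterate to fixpoint:
[1]
  A via A→a: +{a}
  A via A→b: +{b}
  B via B→a: +{a}
  B via B→d a: +{d}
  C via C→c b: +{c}
  S via S→C S: +{c}
  S via S→b: +{b}
  S via S→d A: +{d}
  FIRST[S]={b,c,d}  FIRST[A]={a,b}  FIRST[B]={a,d}  FIRST[C]={c}
[2] — fixpoint
  FIRST[S]={b,c,d}  FIRST[A]={a,b}  FIRST[B]={a,d}  FIRST[C]={c}

FIRST(S) = ["b", "c", "d"]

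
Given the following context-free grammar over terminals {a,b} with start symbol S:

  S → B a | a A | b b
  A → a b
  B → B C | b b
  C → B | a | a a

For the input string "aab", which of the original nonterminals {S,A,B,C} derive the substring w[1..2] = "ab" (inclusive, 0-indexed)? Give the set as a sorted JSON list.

Convert to CNF:
  S -> B T0 | T0 A | T1 T1
  A -> T0 T1
  B -> B C | T1 T1
  C -> B C | T0 T0 | T1 T1 | a
  T0 -> a
  T1 -> b

Fill CYK table bottom-up — only the sub-triangle for w[1..2]:
  T[1,1] 'a' = {C,T0}  orig:{C}
  T[2,2] 'b' = {T1}  orig:{}
  T[1,2] 'ab' = {A}

Original NTs in T[1,2] deriving "ab": ["A"]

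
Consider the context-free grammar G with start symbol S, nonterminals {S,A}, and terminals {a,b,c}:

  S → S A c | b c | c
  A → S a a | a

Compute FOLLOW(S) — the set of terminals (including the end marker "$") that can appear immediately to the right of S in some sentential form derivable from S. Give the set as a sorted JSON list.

FIRST iteration:
round 1:
  A via A→a: +{a}
  S via S→b c: +{b}
  S via S→c: +{c}
  FIRST[S]={b,c}  FIRST[A]={a}
round 2:
  A via A→S a a: +{b,c}
  FIRST[S]={b,c}  FIRST[A]={a,b,c}
round 3: (no change)
  FIRST[S]={b,c}  FIRST[A]={a,b,c}

FOLLOW iteration:
initialize: $ ∈ FOLLOW(S)
round 1:
  A→S a a: FOLLOW(S) ⊇ FIRST(a) = {a}; new: +{a}
  S→S A c: FOLLOW(S) ⊇ FIRST(A) = {a,b,c}; new: +{b,c}
  S→S A c: FOLLOW(A) ⊇ FIRST(c) = {c}; new: +{c}
  FOLLOW(S)={$,a,b,c}  FOLLOW(A)={c}
round 2: — fixpoint
  FOLLOW(S)={$,a,b,c}  FOLLOW(A)={c}

FOLLOW(S) = ["$", "a", "b", "c"]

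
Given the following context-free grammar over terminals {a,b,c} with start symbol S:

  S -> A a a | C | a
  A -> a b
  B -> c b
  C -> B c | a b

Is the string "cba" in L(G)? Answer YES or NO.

Convert to CNF:
  S -> A X3 | B T2 | T0 T1 | a
  A -> T0 T1
  B -> T2 T1
  C -> B T2 | T0 T1
  T0 -> a
  T1 -> b
  T2 -> c
  X3 -> T0 T0

CYK fill:
  [0..0]={T2}  "c"  orig:{}
  [1..1]={T1}  "b"  orig:{}
  [2..2]={S,T0}  "a"  orig:{S}
  [0..1]={B}  "cb"
  [1..2]=∅  "ba"
  [0..2]=∅  "cba"

S ∉ T[0,2] ⇒ NO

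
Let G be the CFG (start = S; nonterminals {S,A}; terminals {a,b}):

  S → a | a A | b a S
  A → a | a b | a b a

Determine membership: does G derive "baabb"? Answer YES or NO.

CNF form of G:
  S -> T0 A | T1 X3 | a
  A -> T0 T1 | T0 X2 | a
  T0 -> a
  T1 -> b
  X2 -> T1 T0
  X3 -> T0 S

Fill CYK table bottom-up:
  cell(0,0) b: {T1}  orig:{}
  cell(1,1) a: {A,S,T0}  orig:{A,S}
  cell(2,2) a: {A,S,T0}  orig:{A,S}
  cell(3,3) b: {T1}  orig:{}
  cell(4,4) b: {T1}  orig:{}
  cell(0,1) ba: {X2}  orig:{}
  cell(1,2) aa: {S,X3}  orig:{S}
  cell(2,3) ab: {A}
  cell(3,4) bb: ∅
  cell(0,2) baa: {S}
  cell(1,3) aab: {S}
  cell(2,4) abb: ∅
  cell(0,3) baab: ∅
  cell(1,4) aabb: ∅
  cell(0,4) baabb: ∅

S ∉ T[0,4] ⇒ NO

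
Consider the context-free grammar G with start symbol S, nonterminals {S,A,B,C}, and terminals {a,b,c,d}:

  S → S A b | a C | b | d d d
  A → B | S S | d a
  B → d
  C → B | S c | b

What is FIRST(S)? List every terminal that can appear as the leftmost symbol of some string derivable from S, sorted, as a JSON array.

FIRST iteration:
[1]
  A via A→d a: +{d}
  B via B→d: +{d}
  C via C→B: +{d}
  C via C→b: +{b}
  S via S→a C: +{a}
  S via S→b: +{b}
  S via S→d d d: +{d}
  S: {a,b,d}  A: {d}  B: {d}  C: {b,d}
[2]
  A via A→S S: +{a,b}
  C via C→S c: +{a}
  S: {a,b,d}  A: {a,b,d}  B: {d}  C: {a,b,d}
[3] (stable)
  S: {a,b,d}  A: {a,b,d}  B: {d}  C: {a,b,d}

FIRST(S) = ["a", "b", "d"]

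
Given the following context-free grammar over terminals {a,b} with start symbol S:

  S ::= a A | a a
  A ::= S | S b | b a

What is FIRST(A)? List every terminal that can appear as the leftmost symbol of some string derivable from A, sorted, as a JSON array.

FIRST iteration:
iter 1:
  A via A→b a: +{b}
  S via S→a A: +{a}
  FIRST(S)={a}  FIRST(A)={b}
iter 2:
  A via A→S: +{a}
  FIRST(S)={a}  FIRST(A)={a,b}
iter 3: done
  FIRST(S)={a}  FIRST(A)={a,b}

FIRST(A) = ["a", "b"]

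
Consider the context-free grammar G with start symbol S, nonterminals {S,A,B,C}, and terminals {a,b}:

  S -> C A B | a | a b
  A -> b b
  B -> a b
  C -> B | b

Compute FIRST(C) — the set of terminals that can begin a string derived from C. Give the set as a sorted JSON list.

FIRST iteration:
round 1:
  A via A→b b: +{b}
  B via B→a b: +{a}
  C via C→B: +{a}
  C via C→b: +{b}
  S via S→C A B: +{a,b}
  S: {a,b}  A: {b}  B: {a}  C: {a,b}
round 2: (no change)
  S: {a,b}  A: {b}  B: {a}  C: {a,b}

FIRST(C) = ["a", "b"]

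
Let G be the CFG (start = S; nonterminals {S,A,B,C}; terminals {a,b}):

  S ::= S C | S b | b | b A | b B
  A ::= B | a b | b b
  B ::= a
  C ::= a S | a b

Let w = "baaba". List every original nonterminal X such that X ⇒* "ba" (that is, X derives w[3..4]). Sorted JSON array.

Convert to CNF:
  S -> S C | S T1 | T1 A | T1 B | b
  A -> T0 T1 | T1 T1 | a
  B -> a
  C -> T0 S | T0 T1
  T0 -> a
  T1 -> b

Fill CYK table bottom-up — only the sub-triangle for w[3..4]:
  [3..3]={S,T1}  "b"  orig:{S}
  [4..4]={A,B,T0}  "a"  orig:{A,B}
  [3..4]={S}  "ba"

Original NTs in T[3,4] deriving "ba": ["S"]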